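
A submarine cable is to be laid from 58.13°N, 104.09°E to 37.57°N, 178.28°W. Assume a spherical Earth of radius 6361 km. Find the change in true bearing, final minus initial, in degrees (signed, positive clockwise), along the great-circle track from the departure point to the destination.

At departure: θ₁ = atan2(sin Δλ cos φ₂, cos φ₁ sin φ₂ − sin φ₁ cos φ₂ cos Δλ) = 77.07°
At arrival: θ₂ = atan2(sin Δλ cos φ₁, −cos φ₂ sin φ₁ + sin φ₂ cos φ₁ cos Δλ) = 139.51°
Δθ = θ₂ − θ₁ = +62.4°

+62.4°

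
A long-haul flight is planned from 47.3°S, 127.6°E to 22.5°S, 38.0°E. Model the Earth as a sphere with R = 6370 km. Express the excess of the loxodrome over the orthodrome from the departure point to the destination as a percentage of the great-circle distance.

Great circle: σ = 1.2811 rad → d_gc = Rσ = 8160.9 km
Rhumb: Δφ = +0.4328, Δλ = -1.5638, Δψ = +0.5361, q = Δφ/Δψ = 0.8073 → d_rh = R√(Δφ²+q²Δλ²) = 8501.9 km
Excess = (8501.9 − 8160.9) / 8160.9 = 341.0 / 8160.9 = 4.18% ≈ 4.2%

4.2%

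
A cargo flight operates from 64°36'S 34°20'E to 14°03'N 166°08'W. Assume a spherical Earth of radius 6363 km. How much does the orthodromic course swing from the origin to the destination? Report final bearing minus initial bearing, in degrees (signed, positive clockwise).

Initial bearing θ₁ = atan2(sin Δλ cos φ₂, cos φ₁ sin φ₂ − sin φ₁ cos φ₂ cos Δλ) = 154.68°
Final bearing θ₂ = (initial bearing from the destination back to the start) + 180° = 10.90°
Δθ = θ₂ − θ₁ = -143.8°

-143.8°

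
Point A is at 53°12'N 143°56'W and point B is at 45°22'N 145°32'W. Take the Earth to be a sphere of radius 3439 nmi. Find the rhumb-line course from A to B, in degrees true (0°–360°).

Δψ = ln[tan(π/4+φ₂/2)/tan(π/4+φ₁/2)] = -0.2102
Δλ = -0.0279 rad (taken the short way round)
course = atan2(Δλ, Δψ) = 187.57°

187.6°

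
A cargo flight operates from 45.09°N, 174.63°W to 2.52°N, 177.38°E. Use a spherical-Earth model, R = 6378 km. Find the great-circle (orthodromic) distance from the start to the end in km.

4803 km

cos σ = sin φ₁ sin φ₂ + cos φ₁ cos φ₂ cos Δλ
      = sin(45.09°)sin(2.52°) + cos(45.09°)cos(2.52°)cos(-7.99°) = 0.7296
σ = 43.147° → d = Rσ = 6378·0.75305 = 4803 km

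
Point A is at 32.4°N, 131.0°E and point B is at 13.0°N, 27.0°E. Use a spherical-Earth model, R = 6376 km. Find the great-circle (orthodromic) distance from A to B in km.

Haversine: a = sin²(Δφ/2)+cos φ₁ cos φ₂ sin²(Δλ/2) = 0.53925;  σ = 2·atan2(√a,√(1−a))
σ = 94.502° → d = Rσ = 6376·1.64937 = 10516 km

10516 km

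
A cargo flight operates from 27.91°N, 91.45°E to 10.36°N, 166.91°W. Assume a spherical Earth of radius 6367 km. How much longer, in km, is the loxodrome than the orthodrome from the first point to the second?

Great circle: cos σ = sin φ₁ sin φ₂ + cos φ₁ cos φ₂ cos Δλ,  σ = 1.6621 rad → d_gc = 10582.8 km
Rhumb line: Δψ = -0.3258, q = Δφ/Δψ = 0.9402, d_rh = R√(Δφ²+q²Δλ²) = 10796.4 km
Excess = 10796.4 − 10582.8 = 213.6 ≈ 214 km

214 km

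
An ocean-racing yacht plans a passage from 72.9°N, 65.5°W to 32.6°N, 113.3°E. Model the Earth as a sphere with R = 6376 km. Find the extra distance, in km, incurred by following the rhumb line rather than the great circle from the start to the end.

3430 km

Great circle: cos σ = sin φ₁ sin φ₂ + cos φ₁ cos φ₂ cos Δλ,  σ = 1.3002 rad → d_gc = 8290.2 km
Rhumb line: Δψ = -1.2924, q = Δφ/Δψ = 0.5442, d_rh = R√(Δφ²+q²Δλ²) = 11720.6 km
Excess = 11720.6 − 8290.2 = 3430.4 ≈ 3430 km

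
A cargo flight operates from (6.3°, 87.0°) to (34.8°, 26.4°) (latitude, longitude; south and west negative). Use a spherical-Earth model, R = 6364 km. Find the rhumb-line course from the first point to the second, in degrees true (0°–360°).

297.0°

Meridional parts: M(φ₁)=+0.1102, M(φ₂)=+0.6486 → ΔM = +0.5384;  Δλ = -1.0577 rad
tan C = Δλ / ΔM = -1.9645 → C = 296.98°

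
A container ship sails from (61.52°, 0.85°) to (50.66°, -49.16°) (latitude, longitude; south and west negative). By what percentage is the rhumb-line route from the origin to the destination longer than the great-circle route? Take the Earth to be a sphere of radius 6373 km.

2.3%

Great circle: σ = 0.5073 rad → d_gc = Rσ = 3232.9 km
Rhumb: Δφ = -0.1895, Δλ = -0.8728, Δψ = -0.3426, q = Δφ/Δψ = 0.5533 → d_rh = R√(Δφ²+q²Δλ²) = 3306.5 km
Excess = (3306.5 − 3232.9) / 3232.9 = 73.6 / 3232.9 = 2.28% ≈ 2.3%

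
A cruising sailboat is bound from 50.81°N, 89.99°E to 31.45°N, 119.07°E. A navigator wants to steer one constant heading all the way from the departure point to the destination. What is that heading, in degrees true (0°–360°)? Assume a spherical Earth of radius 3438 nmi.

Δψ = ln[tan(π/4+φ₂/2)/tan(π/4+φ₁/2)] = -0.4541
Δλ = +0.5075 rad (taken the short way round)
course = atan2(Δλ, Δψ) = 131.82°

131.8°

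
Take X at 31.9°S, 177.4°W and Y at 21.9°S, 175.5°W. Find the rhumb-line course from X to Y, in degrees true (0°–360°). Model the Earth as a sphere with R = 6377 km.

Meridional parts: M(φ₁)=-0.5880, M(φ₂)=-0.3919 → ΔM = +0.1961;  Δλ = +0.0332 rad
tan C = Δλ / ΔM = +0.1691 → C = 9.60°

9.6°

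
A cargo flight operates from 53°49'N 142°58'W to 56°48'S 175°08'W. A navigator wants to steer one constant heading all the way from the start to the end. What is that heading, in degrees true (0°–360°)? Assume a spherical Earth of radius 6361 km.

193.6°

Δψ = ln[tan(π/4+φ₂/2)/tan(π/4+φ₁/2)] = -2.3290
Δλ = -0.5614 rad (taken the short way round)
course = atan2(Δλ, Δψ) = 193.55°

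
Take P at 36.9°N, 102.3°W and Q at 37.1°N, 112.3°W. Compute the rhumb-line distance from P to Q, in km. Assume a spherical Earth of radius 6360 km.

887 km

Δψ = ln[tan(π/4+φ₂/2)/tan(π/4+φ₁/2)] = +0.0044;  Δφ = +0.0035 rad,  Δλ = -0.1745 rad
q = Δφ/Δψ = 0.7986
d = R·√(Δφ² + q²Δλ²) = 6360·0.13943 = 887 km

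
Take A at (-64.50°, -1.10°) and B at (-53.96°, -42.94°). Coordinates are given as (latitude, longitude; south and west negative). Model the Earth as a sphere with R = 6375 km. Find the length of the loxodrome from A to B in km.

Δψ = ln[tan(π/4+φ₂/2)/tan(π/4+φ₁/2)] = +0.3630;  Δφ = +0.1840 rad,  Δλ = -0.7302 rad
q = Δφ/Δψ = 0.5068
d = R·√(Δφ² + q²Δλ²) = 6375·0.41326 = 2635 km

2635 km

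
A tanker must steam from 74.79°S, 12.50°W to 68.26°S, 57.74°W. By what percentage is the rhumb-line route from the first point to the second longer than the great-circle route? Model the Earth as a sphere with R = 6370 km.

2.4%

Great circle: σ = 0.2663 rad → d_gc = Rσ = 1696.1 km
Rhumb: Δφ = +0.1140, Δλ = -0.7896, Δψ = +0.3634, q = Δφ/Δψ = 0.3136 → d_rh = R√(Δφ²+q²Δλ²) = 1736.4 km
Excess = (1736.4 − 1696.1) / 1696.1 = 40.3 / 1696.1 = 2.38% ≈ 2.4%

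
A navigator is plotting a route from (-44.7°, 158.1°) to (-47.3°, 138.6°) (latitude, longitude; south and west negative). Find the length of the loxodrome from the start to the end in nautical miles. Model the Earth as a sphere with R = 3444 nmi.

Δψ = ln[tan(π/4+φ₂/2)/tan(π/4+φ₁/2)] = -0.0653;  Δφ = -0.0454 rad,  Δλ = -0.3403 rad
q = Δφ/Δψ = 0.6945
d = R·√(Δφ² + q²Δλ²) = 3444·0.24067 = 829 nmi

829 nmi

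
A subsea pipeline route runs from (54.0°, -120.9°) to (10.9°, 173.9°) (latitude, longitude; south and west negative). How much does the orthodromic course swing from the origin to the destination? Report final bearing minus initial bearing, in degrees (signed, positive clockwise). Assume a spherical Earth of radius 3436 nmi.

-40.5°

Initial bearing θ₁ = atan2(sin Δλ cos φ₂, cos φ₁ sin φ₂ − sin φ₁ cos φ₂ cos Δλ) = 256.01°
Final bearing θ₂ = (initial bearing from the destination back to the start) + 180° = 215.51°
Δθ = θ₂ − θ₁ = -40.5°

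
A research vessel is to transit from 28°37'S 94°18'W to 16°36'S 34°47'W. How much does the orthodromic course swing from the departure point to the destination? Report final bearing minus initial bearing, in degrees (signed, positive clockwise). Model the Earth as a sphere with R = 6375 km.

-24.9°

Initial bearing θ₁ = atan2(sin Δλ cos φ₂, cos φ₁ sin φ₂ − sin φ₁ cos φ₂ cos Δλ) = 91.25°
Final bearing θ₂ = (initial bearing from the destination back to the start) + 180° = 66.32°
Δθ = θ₂ − θ₁ = -24.9°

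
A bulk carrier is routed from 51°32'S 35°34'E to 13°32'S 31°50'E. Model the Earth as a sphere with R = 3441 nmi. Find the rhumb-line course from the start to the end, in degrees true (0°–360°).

355.4°

Meridional parts: M(φ₁)=-1.0530, M(φ₂)=-0.2384 → ΔM = +0.8146;  Δλ = -0.0652 rad
tan C = Δλ / ΔM = -0.0800 → C = 355.43°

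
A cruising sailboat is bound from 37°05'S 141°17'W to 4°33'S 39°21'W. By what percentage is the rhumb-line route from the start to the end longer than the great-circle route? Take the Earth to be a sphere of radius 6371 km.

Great circle: σ = 1.6877 rad → d_gc = Rσ = 10752.1 km
Rhumb: Δφ = +0.5678, Δλ = +1.7791, Δψ = +0.6183, q = Δφ/Δψ = 0.9183 → d_rh = R√(Δφ²+q²Δλ²) = 11019.5 km
Excess = (11019.5 − 10752.1) / 10752.1 = 267.4 / 10752.1 = 2.49% ≈ 2.5%

2.5%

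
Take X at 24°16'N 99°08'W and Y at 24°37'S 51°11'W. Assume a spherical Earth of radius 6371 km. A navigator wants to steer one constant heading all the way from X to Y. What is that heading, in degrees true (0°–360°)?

Meridional parts: M(φ₁)=+0.4368, M(φ₂)=-0.4435 → ΔM = -0.8803;  Δλ = +0.8369 rad
tan C = Δλ / ΔM = -0.9507 → C = 136.45°

136.4°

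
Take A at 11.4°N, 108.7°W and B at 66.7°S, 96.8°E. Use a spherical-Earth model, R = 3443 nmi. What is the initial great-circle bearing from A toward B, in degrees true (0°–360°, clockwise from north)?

N = sin Δλ·cos φ₂ = -0.1703;  D = cos φ₁ sin φ₂ − sin φ₁ cos φ₂ cos Δλ = -0.8298
initial course = atan2(N, D) = 191.60°

191.6°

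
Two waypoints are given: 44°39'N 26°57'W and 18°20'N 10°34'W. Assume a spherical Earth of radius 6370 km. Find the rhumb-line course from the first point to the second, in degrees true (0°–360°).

Meridional parts: M(φ₁)=+0.8728, M(φ₂)=+0.3256 → ΔM = -0.5472;  Δλ = +0.2859 rad
tan C = Δλ / ΔM = -0.5226 → C = 152.41°

152.4°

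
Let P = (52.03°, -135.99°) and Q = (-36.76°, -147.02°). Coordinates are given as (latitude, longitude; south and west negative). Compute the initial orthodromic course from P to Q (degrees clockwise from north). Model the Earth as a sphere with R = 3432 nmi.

θ = atan2( sin Δλ·cos φ₂ ,  cos φ₁ sin φ₂ − sin φ₁ cos φ₂ cos Δλ )
  = atan2(-0.1533, -0.9881) = 188.82°

188.8°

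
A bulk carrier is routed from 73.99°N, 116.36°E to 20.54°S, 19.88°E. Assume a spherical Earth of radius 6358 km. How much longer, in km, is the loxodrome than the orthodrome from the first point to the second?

574 km

Great circle: cos σ = sin φ₁ sin φ₂ + cos φ₁ cos φ₂ cos Δλ,  σ = 1.9459 rad → d_gc = 12372.2 km
Rhumb line: Δψ = -2.3280, q = Δφ/Δψ = 0.7087, d_rh = R√(Δφ²+q²Δλ²) = 12946.2 km
Excess = 12946.2 − 12372.2 = 574.0 ≈ 574 km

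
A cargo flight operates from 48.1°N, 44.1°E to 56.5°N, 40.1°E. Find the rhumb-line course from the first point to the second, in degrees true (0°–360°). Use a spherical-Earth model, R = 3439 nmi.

Δψ = ln[tan(π/4+φ₂/2)/tan(π/4+φ₁/2)] = +0.2407
Δλ = -0.0698 rad (taken the short way round)
course = atan2(Δλ, Δψ) = 343.82°

343.8°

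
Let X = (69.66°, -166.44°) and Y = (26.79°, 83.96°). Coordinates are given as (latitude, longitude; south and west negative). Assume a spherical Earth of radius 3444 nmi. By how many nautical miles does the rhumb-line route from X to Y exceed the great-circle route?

464 nmi

Great circle: cos σ = sin φ₁ sin φ₂ + cos φ₁ cos φ₂ cos Δλ,  σ = 1.2466 rad → d_gc = 4293.3 nmi
Rhumb line: Δψ = -1.2326, q = Δφ/Δψ = 0.6070, d_rh = R√(Δφ²+q²Δλ²) = 4757.4 nmi
Excess = 4757.4 − 4293.3 = 464.1 ≈ 464 nmi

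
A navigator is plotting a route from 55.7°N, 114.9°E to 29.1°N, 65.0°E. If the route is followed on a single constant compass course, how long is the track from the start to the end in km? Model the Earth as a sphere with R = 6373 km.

4974 km

Δψ = ln[tan(π/4+φ₂/2)/tan(π/4+φ₁/2)] = -0.6445;  Δφ = -0.4643 rad,  Δλ = -0.8709 rad
q = Δφ/Δψ = 0.7204
d = R·√(Δφ² + q²Δλ²) = 6373·0.78048 = 4974 km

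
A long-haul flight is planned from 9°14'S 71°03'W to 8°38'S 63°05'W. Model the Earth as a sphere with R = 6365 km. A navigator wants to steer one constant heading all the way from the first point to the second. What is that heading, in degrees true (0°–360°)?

85.6°

Meridional parts: M(φ₁)=-0.1619, M(φ₂)=-0.1513 → ΔM = +0.0106;  Δλ = +0.1390 rad
tan C = Δλ / ΔM = +13.1167 → C = 85.64°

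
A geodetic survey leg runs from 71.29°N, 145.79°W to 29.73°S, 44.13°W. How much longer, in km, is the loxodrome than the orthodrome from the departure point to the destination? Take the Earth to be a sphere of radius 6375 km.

Great circle: cos σ = sin φ₁ sin φ₂ + cos φ₁ cos φ₂ cos Δλ,  σ = 2.1247 rad → d_gc = 13544.9 km
Rhumb line: Δψ = -2.3472, q = Δφ/Δψ = 0.7511, d_rh = R√(Δφ²+q²Δλ²) = 14089.9 km
Excess = 14089.9 − 13544.9 = 545.0 ≈ 545 km

545 km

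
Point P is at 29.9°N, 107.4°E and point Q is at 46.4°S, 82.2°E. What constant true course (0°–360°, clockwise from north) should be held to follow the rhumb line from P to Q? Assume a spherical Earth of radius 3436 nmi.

Δψ = ln[tan(π/4+φ₂/2)/tan(π/4+φ₁/2)] = -1.4637
Δλ = -0.4398 rad (taken the short way round)
course = atan2(Δλ, Δψ) = 196.73°

196.7°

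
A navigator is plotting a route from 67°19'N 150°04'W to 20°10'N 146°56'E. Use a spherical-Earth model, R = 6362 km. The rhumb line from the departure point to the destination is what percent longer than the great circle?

Great circle: σ = 1.0674 rad → d_gc = Rσ = 6790.6 km
Rhumb: Δφ = -0.8229, Δλ = -1.0996, Δψ = -1.2471, q = Δφ/Δψ = 0.6599 → d_rh = R√(Δφ²+q²Δλ²) = 6979.8 km
Excess = (6979.8 − 6790.6) / 6790.6 = 189.2 / 6790.6 = 2.79% ≈ 2.8%

2.8%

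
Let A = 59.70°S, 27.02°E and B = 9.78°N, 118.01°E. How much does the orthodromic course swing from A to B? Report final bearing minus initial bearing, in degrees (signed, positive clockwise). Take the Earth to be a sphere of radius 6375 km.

-55.2°

At departure: θ₁ = atan2(sin Δλ cos φ₂, cos φ₁ sin φ₂ − sin φ₁ cos φ₂ cos Δλ) = 85.88°
At arrival: θ₂ = atan2(sin Δλ cos φ₁, −cos φ₂ sin φ₁ + sin φ₂ cos φ₁ cos Δλ) = 30.71°
Δθ = θ₂ − θ₁ = -55.2°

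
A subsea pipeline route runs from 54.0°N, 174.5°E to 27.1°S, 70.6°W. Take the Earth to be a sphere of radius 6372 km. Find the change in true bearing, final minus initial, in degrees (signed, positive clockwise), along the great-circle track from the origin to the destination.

At departure: θ₁ = atan2(sin Δλ cos φ₂, cos φ₁ sin φ₂ − sin φ₁ cos φ₂ cos Δλ) = 87.49°
At arrival: θ₂ = atan2(sin Δλ cos φ₁, −cos φ₂ sin φ₁ + sin φ₂ cos φ₁ cos Δλ) = 138.73°
Δθ = θ₂ − θ₁ = +51.2°

+51.2°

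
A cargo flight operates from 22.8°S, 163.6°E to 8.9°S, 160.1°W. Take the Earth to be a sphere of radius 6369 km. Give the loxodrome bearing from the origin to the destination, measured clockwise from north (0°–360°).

68.2°

Δψ = ln[tan(π/4+φ₂/2)/tan(π/4+φ₁/2)] = +0.2529
Δλ = +0.6336 rad (taken the short way round)
course = atan2(Δλ, Δψ) = 68.24°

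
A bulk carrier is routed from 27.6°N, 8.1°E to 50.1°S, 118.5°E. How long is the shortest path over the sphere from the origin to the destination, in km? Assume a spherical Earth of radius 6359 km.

13719 km

cos σ = sin φ₁ sin φ₂ + cos φ₁ cos φ₂ cos Δλ
      = sin(27.60°)sin(-50.10°) + cos(27.60°)cos(-50.10°)cos(110.40°) = -0.5536
σ = 123.612° → d = Rσ = 6359·2.15744 = 13719 km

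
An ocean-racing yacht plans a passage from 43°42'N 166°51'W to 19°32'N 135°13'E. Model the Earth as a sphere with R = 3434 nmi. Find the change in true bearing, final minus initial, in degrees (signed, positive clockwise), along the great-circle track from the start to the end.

-33.1°

At departure: θ₁ = atan2(sin Δλ cos φ₂, cos φ₁ sin φ₂ − sin φ₁ cos φ₂ cos Δλ) = 262.58°
At arrival: θ₂ = atan2(sin Δλ cos φ₁, −cos φ₂ sin φ₁ + sin φ₂ cos φ₁ cos Δλ) = 229.53°
Δθ = θ₂ − θ₁ = -33.1°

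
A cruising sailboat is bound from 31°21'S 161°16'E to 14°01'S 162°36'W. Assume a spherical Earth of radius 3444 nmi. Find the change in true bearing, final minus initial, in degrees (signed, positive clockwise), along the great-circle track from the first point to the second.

-14.5°

At departure: θ₁ = atan2(sin Δλ cos φ₂, cos φ₁ sin φ₂ − sin φ₁ cos φ₂ cos Δλ) = 70.66°
At arrival: θ₂ = atan2(sin Δλ cos φ₁, −cos φ₂ sin φ₁ + sin φ₂ cos φ₁ cos Δλ) = 56.15°
Δθ = θ₂ − θ₁ = -14.5°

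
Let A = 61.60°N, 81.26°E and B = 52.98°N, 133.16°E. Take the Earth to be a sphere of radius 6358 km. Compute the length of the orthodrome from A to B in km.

3160 km

Haversine: a = sin²(Δφ/2)+cos φ₁ cos φ₂ sin²(Δλ/2) = 0.06048;  σ = 2·atan2(√a,√(1−a))
σ = 28.474° → d = Rσ = 6358·0.49696 = 3160 km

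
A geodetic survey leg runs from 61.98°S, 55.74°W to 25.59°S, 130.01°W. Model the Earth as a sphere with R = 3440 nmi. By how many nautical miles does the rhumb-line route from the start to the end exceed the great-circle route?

Great circle: cos σ = sin φ₁ sin φ₂ + cos φ₁ cos φ₂ cos Δλ,  σ = 1.0516 rad → d_gc = 3617.6 nmi
Rhumb line: Δψ = +0.9260, q = Δφ/Δψ = 0.6859, d_rh = R√(Δφ²+q²Δλ²) = 3758.7 nmi
Excess = 3758.7 − 3617.6 = 141.1 ≈ 141 nmi

141 nmi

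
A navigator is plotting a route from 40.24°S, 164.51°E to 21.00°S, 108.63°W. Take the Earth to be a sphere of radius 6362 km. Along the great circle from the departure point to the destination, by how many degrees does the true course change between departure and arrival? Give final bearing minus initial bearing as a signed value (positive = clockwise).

Initial bearing θ₁ = atan2(sin Δλ cos φ₂, cos φ₁ sin φ₂ − sin φ₁ cos φ₂ cos Δλ) = 104.47°
Final bearing θ₂ = (initial bearing from the destination back to the start) + 180° = 52.35°
Δθ = θ₂ − θ₁ = -52.1°

-52.1°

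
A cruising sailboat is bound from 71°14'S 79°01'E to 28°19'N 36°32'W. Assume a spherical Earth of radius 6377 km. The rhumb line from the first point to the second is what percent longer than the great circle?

5.7%

Great circle: σ = 2.1789 rad → d_gc = Rσ = 13894.6 km
Rhumb: Δφ = +1.7375, Δλ = -2.0167, Δψ = +2.3160, q = Δφ/Δψ = 0.7502 → d_rh = R√(Δφ²+q²Δλ²) = 14692.0 km
Excess = (14692.0 − 13894.6) / 13894.6 = 797.4 / 13894.6 = 5.74% ≈ 5.7%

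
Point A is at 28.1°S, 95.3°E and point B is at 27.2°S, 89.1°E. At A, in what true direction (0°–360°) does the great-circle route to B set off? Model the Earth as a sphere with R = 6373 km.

277.9°

N = sin Δλ·cos φ₂ = -0.0961;  D = cos φ₁ sin φ₂ − sin φ₁ cos φ₂ cos Δλ = +0.0133
initial course = atan2(N, D) = 277.86°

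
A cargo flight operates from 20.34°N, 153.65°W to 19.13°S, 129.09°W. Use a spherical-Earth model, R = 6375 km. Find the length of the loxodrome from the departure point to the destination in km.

Δψ = ln[tan(π/4+φ₂/2)/tan(π/4+φ₁/2)] = -0.7030;  Δφ = -0.6889 rad,  Δλ = +0.4287 rad
q = Δφ/Δψ = 0.9800
d = R·√(Δφ² + q²Δλ²) = 6375·0.80685 = 5144 km

5144 km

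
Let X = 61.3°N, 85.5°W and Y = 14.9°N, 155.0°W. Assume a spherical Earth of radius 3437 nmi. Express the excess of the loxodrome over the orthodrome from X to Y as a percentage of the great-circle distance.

2.8%

Great circle: σ = 1.1723 rad → d_gc = Rσ = 4029.1 nmi
Rhumb: Δφ = -0.8098, Δλ = -1.2130, Δψ = -1.1002, q = Δφ/Δψ = 0.7361 → d_rh = R√(Δφ²+q²Δλ²) = 4143.0 nmi
Excess = (4143.0 − 4029.1) / 4029.1 = 113.9 / 4029.1 = 2.83% ≈ 2.8%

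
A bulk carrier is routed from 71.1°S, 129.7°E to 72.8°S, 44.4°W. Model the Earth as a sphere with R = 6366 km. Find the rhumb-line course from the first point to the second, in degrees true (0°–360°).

268.2°

Δψ = ln[tan(π/4+φ₂/2)/tan(π/4+φ₁/2)] = -0.0958
Δλ = -3.0386 rad (taken the short way round)
course = atan2(Δλ, Δψ) = 268.19°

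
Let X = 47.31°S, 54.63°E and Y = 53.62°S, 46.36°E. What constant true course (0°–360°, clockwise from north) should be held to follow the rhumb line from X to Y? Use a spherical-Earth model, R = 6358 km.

219.8°

Meridional parts: M(φ₁)=-0.9396, M(φ₂)=-1.1129 → ΔM = -0.1734;  Δλ = -0.1443 rad
tan C = Δλ / ΔM = +0.8326 → C = 219.78°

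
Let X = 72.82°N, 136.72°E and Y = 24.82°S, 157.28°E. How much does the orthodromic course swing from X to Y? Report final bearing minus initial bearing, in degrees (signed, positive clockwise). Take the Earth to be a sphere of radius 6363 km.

+12.8°

At departure: θ₁ = atan2(sin Δλ cos φ₂, cos φ₁ sin φ₂ − sin φ₁ cos φ₂ cos Δλ) = 161.19°
At arrival: θ₂ = atan2(sin Δλ cos φ₁, −cos φ₂ sin φ₁ + sin φ₂ cos φ₁ cos Δλ) = 173.98°
Δθ = θ₂ − θ₁ = +12.8°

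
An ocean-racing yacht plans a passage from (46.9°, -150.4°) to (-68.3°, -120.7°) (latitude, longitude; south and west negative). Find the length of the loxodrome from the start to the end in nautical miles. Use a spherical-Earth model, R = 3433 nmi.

Rhumb course C = atan2(Δλ, Δψ) with Δψ = ln[tan(π/4+φ₂/2)/tan(π/4+φ₁/2)] = -2.5811, Δλ = +0.5184 → C = 168.64°
d = R·|Δφ| / |cos C| = 3433·2.01062 / 0.98042 = 7040 nmi

7040 nmi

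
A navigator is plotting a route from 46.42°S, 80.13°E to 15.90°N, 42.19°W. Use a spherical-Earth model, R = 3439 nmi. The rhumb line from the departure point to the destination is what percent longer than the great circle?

3.1%

Great circle: σ = 2.1567 rad → d_gc = Rσ = 7416.8 nmi
Rhumb: Δφ = +1.0877, Δλ = -2.1349, Δψ = +1.1980, q = Δφ/Δψ = 0.9079 → d_rh = R√(Δφ²+q²Δλ²) = 7643.6 nmi
Excess = (7643.6 − 7416.8) / 7416.8 = 226.8 / 7416.8 = 3.06% ≈ 3.1%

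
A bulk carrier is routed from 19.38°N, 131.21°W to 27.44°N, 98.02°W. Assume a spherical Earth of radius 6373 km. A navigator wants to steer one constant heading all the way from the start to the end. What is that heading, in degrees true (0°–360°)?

75.2°

Meridional parts: M(φ₁)=+0.3449, M(φ₂)=+0.4984 → ΔM = +0.1535;  Δλ = +0.5793 rad
tan C = Δλ / ΔM = +3.7746 → C = 75.16°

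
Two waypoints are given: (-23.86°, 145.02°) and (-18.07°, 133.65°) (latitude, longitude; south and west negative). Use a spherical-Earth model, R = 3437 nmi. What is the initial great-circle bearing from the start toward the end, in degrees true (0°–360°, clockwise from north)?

296.5°

θ = atan2( sin Δλ·cos φ₂ ,  cos φ₁ sin φ₂ − sin φ₁ cos φ₂ cos Δλ )
  = atan2(-0.1874, +0.0933) = 296.47°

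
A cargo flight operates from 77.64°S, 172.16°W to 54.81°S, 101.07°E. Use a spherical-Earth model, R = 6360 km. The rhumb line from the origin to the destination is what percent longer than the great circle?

Great circle: σ = 0.6347 rad → d_gc = Rσ = 4036.6 km
Rhumb: Δφ = +0.3985, Δλ = -1.5144, Δψ = +1.0746, q = Δφ/Δψ = 0.3708 → d_rh = R√(Δφ²+q²Δλ²) = 4379.3 km
Excess = (4379.3 − 4036.6) / 4036.6 = 342.7 / 4036.6 = 8.49% ≈ 8.5%

8.5%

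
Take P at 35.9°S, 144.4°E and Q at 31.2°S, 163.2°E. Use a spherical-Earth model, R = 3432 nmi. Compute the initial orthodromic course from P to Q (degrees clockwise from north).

N = sin Δλ·cos φ₂ = +0.2757;  D = cos φ₁ sin φ₂ − sin φ₁ cos φ₂ cos Δλ = +0.0552
initial course = atan2(N, D) = 78.68°

78.7°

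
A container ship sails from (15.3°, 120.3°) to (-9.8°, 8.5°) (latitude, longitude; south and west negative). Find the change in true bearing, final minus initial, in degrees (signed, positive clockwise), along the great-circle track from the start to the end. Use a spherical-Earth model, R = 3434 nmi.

Initial bearing θ₁ = atan2(sin Δλ cos φ₂, cos φ₁ sin φ₂ − sin φ₁ cos φ₂ cos Δλ) = 265.77°
Final bearing θ₂ = (initial bearing from the destination back to the start) + 180° = 257.47°
Δθ = θ₂ − θ₁ = -8.3°

-8.3°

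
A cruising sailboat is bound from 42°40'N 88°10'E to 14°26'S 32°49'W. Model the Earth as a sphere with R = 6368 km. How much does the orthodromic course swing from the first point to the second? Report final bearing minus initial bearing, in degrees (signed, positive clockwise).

-52.3°

At departure: θ₁ = atan2(sin Δλ cos φ₂, cos φ₁ sin φ₂ − sin φ₁ cos φ₂ cos Δλ) = 280.55°
At arrival: θ₂ = atan2(sin Δλ cos φ₁, −cos φ₂ sin φ₁ + sin φ₂ cos φ₁ cos Δλ) = 228.28°
Δθ = θ₂ − θ₁ = -52.3°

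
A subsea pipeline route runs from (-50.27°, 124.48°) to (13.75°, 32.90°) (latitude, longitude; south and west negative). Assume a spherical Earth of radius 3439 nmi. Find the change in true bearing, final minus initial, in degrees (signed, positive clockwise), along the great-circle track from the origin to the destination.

+41.6°

Initial bearing θ₁ = atan2(sin Δλ cos φ₂, cos φ₁ sin φ₂ − sin φ₁ cos φ₂ cos Δλ) = 277.70°
Final bearing θ₂ = (initial bearing from the destination back to the start) + 180° = 319.30°
Δθ = θ₂ − θ₁ = +41.6°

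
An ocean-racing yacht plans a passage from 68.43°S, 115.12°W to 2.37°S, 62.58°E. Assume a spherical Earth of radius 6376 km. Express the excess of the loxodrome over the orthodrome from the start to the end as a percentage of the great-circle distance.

30.9%

Great circle: σ = 1.9056 rad → d_gc = Rσ = 12150.0 km
Rhumb: Δφ = +1.1530, Δλ = +3.1015, Δψ = +1.6168, q = Δφ/Δψ = 0.7131 → d_rh = R√(Δφ²+q²Δλ²) = 15903.0 km
Excess = (15903.0 − 12150.0) / 12150.0 = 3753.0 / 12150.0 = 30.89% ≈ 30.9%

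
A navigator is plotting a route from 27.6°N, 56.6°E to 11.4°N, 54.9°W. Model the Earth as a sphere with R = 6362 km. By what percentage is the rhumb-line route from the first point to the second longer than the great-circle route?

2.7%

Great circle: σ = 1.7996 rad → d_gc = Rσ = 11449.1 km
Rhumb: Δφ = -0.2827, Δλ = -1.9460, Δψ = -0.3012, q = Δφ/Δψ = 0.9387 → d_rh = R√(Δφ²+q²Δλ²) = 11760.2 km
Excess = (11760.2 − 11449.1) / 11449.1 = 311.1 / 11449.1 = 2.72% ≈ 2.7%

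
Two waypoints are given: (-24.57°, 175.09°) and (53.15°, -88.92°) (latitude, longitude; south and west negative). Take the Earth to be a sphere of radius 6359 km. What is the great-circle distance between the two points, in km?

Haversine: a = sin²(Δφ/2)+cos φ₁ cos φ₂ sin²(Δλ/2) = 0.69482;  σ = 2·atan2(√a,√(1−a))
σ = 112.933° → d = Rσ = 6359·1.97105 = 12534 km

12534 km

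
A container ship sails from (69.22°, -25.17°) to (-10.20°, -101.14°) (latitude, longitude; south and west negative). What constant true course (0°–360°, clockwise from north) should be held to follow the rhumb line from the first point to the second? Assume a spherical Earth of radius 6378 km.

215.3°

Δψ = ln[tan(π/4+φ₂/2)/tan(π/4+φ₁/2)] = -1.8753
Δλ = -1.3259 rad (taken the short way round)
course = atan2(Δλ, Δψ) = 215.26°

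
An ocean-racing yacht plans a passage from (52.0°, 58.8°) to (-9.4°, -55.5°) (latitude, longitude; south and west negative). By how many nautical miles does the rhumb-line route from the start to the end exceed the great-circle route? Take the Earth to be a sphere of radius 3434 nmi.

Great circle: cos σ = sin φ₁ sin φ₂ + cos φ₁ cos φ₂ cos Δλ,  σ = 1.9591 rad → d_gc = 6727.7 nmi
Rhumb line: Δψ = -1.2310, q = Δφ/Δψ = 0.8706, d_rh = R√(Δφ²+q²Δλ²) = 7007.8 nmi
Excess = 7007.8 − 6727.7 = 280.1 ≈ 280 nmi

280 nmi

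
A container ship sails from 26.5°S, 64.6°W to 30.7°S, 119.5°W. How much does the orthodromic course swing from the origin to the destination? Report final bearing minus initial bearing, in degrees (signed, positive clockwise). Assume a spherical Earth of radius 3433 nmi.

+27.9°

At departure: θ₁ = atan2(sin Δλ cos φ₂, cos φ₁ sin φ₂ − sin φ₁ cos φ₂ cos Δλ) = 251.43°
At arrival: θ₂ = atan2(sin Δλ cos φ₁, −cos φ₂ sin φ₁ + sin φ₂ cos φ₁ cos Δλ) = 279.38°
Δθ = θ₂ − θ₁ = +27.9°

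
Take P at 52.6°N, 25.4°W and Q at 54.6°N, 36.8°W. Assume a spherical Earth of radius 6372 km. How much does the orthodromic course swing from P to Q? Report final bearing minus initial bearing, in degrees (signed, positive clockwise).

At departure: θ₁ = atan2(sin Δλ cos φ₂, cos φ₁ sin φ₂ − sin φ₁ cos φ₂ cos Δλ) = 291.01°
At arrival: θ₂ = atan2(sin Δλ cos φ₁, −cos φ₂ sin φ₁ + sin φ₂ cos φ₁ cos Δλ) = 281.82°
Δθ = θ₂ − θ₁ = -9.2°

-9.2°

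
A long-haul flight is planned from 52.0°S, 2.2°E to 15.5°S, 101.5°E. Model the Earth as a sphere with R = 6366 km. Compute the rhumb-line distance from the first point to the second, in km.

9754 km

Δψ = ln[tan(π/4+φ₂/2)/tan(π/4+φ₁/2)] = +0.7923;  Δφ = +0.6370 rad,  Δλ = +1.7331 rad
q = Δφ/Δψ = 0.8041
d = R·√(Δφ² + q²Δλ²) = 6366·1.53225 = 9754 km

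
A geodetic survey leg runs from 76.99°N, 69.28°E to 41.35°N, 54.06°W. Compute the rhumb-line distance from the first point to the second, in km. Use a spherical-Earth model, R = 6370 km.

Δψ = ln[tan(π/4+φ₂/2)/tan(π/4+φ₁/2)] = -1.3774;  Δφ = -0.6220 rad,  Δλ = -2.1527 rad
q = Δφ/Δψ = 0.4516
d = R·√(Δφ² + q²Δλ²) = 6370·1.15415 = 7352 km

7352 km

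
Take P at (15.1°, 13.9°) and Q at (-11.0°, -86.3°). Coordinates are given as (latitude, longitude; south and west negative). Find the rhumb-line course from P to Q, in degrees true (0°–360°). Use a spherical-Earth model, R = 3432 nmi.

Δψ = ln[tan(π/4+φ₂/2)/tan(π/4+φ₁/2)] = -0.4598
Δλ = -1.7488 rad (taken the short way round)
course = atan2(Δλ, Δψ) = 255.27°

255.3°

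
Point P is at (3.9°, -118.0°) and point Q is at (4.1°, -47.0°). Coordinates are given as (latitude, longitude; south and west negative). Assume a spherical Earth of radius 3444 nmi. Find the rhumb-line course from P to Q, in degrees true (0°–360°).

Δψ = ln[tan(π/4+φ₂/2)/tan(π/4+φ₁/2)] = +0.0035
Δλ = +1.2392 rad (taken the short way round)
course = atan2(Δλ, Δψ) = 89.84°

89.8°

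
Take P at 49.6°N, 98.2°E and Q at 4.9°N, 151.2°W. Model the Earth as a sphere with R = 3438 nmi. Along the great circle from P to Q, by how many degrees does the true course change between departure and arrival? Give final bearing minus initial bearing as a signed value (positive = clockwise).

+71.1°

Initial bearing θ₁ = atan2(sin Δλ cos φ₂, cos φ₁ sin φ₂ − sin φ₁ cos φ₂ cos Δλ) = 70.93°
Final bearing θ₂ = (initial bearing from the destination back to the start) + 180° = 142.06°
Δθ = θ₂ − θ₁ = +71.1°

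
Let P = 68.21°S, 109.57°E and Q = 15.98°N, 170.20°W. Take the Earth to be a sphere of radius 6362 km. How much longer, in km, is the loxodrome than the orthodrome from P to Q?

Great circle: cos σ = sin φ₁ sin φ₂ + cos φ₁ cos φ₂ cos Δλ,  σ = 1.7671 rad → d_gc = 11242.5 km
Rhumb line: Δψ = +1.9304, q = Δφ/Δψ = 0.7612, d_rh = R√(Δφ²+q²Δλ²) = 11548.8 km
Excess = 11548.8 − 11242.5 = 306.3 ≈ 306 km

306 km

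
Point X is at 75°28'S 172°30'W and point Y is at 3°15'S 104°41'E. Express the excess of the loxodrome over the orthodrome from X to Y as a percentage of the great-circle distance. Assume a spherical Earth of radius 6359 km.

4.7%

Great circle: σ = 1.4845 rad → d_gc = Rσ = 9439.8 km
Rhumb: Δφ = +1.2604, Δλ = -1.4454, Δψ = +2.0028, q = Δφ/Δψ = 0.6293 → d_rh = R√(Δφ²+q²Δλ²) = 9884.3 km
Excess = (9884.3 − 9439.8) / 9439.8 = 444.5 / 9439.8 = 4.71% ≈ 4.7%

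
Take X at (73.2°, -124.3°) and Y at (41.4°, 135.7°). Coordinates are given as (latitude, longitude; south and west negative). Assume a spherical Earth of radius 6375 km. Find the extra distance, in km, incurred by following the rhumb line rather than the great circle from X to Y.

613 km

Great circle: cos σ = sin φ₁ sin φ₂ + cos φ₁ cos φ₂ cos Δλ,  σ = 0.9330 rad → d_gc = 5947.8 km
Rhumb line: Δψ = -1.1177, q = Δφ/Δψ = 0.4966, d_rh = R√(Δφ²+q²Δλ²) = 6561.1 km
Excess = 6561.1 − 5947.8 = 613.3 ≈ 613 km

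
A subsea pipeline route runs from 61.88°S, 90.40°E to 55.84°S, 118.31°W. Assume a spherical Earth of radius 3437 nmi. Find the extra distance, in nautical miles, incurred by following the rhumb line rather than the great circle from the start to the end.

Great circle: cos σ = sin φ₁ sin φ₂ + cos φ₁ cos φ₂ cos Δλ,  σ = 1.0499 rad → d_gc = 3608.4 nmi
Rhumb line: Δψ = +0.2045, q = Δφ/Δψ = 0.5156, d_rh = R√(Δφ²+q²Δλ²) = 4693.1 nmi
Excess = 4693.1 − 3608.4 = 1084.7 ≈ 1085 nmi

1085 nmi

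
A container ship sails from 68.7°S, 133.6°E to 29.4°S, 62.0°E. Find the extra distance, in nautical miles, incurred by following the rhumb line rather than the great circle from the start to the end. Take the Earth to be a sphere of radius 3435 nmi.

141 nmi

Great circle: cos σ = sin φ₁ sin φ₂ + cos φ₁ cos φ₂ cos Δλ,  σ = 0.9797 rad → d_gc = 3365.3 nmi
Rhumb line: Δψ = +1.1338, q = Δφ/Δψ = 0.6050, d_rh = R√(Δφ²+q²Δλ²) = 3506.4 nmi
Excess = 3506.4 − 3365.3 = 141.1 ≈ 141 nmi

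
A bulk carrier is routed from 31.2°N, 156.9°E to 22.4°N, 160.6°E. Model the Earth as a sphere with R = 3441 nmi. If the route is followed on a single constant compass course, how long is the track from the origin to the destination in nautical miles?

564 nmi

Δψ = ln[tan(π/4+φ₂/2)/tan(π/4+φ₁/2)] = -0.1723;  Δφ = -0.1536 rad,  Δλ = +0.0646 rad
q = Δφ/Δψ = 0.8913
d = R·√(Δφ² + q²Δλ²) = 3441·0.16402 = 564 nmi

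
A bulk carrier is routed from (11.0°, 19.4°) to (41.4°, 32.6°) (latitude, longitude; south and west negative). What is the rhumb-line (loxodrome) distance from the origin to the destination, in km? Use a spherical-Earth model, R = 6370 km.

Δψ = ln[tan(π/4+φ₂/2)/tan(π/4+φ₁/2)] = +0.6020;  Δφ = +0.5306 rad,  Δλ = +0.2304 rad
q = Δφ/Δψ = 0.8814
d = R·√(Δφ² + q²Δλ²) = 6370·0.56811 = 3619 km

3619 km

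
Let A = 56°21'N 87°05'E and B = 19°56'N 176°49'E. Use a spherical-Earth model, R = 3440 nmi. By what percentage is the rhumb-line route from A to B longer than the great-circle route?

4.9%

Great circle: σ = 1.2805 rad → d_gc = Rσ = 4405.0 nmi
Rhumb: Δφ = -0.6356, Δλ = +1.5661, Δψ = -0.8409, q = Δφ/Δψ = 0.7559 → d_rh = R√(Δφ²+q²Δλ²) = 4622.1 nmi
Excess = (4622.1 − 4405.0) / 4405.0 = 217.1 / 4405.0 = 4.93% ≈ 4.9%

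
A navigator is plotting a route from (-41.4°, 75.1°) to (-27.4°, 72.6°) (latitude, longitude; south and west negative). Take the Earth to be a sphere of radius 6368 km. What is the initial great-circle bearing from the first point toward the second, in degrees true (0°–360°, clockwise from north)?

N = sin Δλ·cos φ₂ = -0.0387;  D = cos φ₁ sin φ₂ − sin φ₁ cos φ₂ cos Δλ = +0.2414
initial course = atan2(N, D) = 350.88°

350.9°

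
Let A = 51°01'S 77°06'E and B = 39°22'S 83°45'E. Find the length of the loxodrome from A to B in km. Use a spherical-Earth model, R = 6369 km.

Δψ = ln[tan(π/4+φ₂/2)/tan(π/4+φ₁/2)] = +0.2900;  Δφ = +0.2033 rad,  Δλ = +0.1161 rad
q = Δφ/Δψ = 0.7010
d = R·√(Δφ² + q²Δλ²) = 6369·0.21901 = 1395 km

1395 km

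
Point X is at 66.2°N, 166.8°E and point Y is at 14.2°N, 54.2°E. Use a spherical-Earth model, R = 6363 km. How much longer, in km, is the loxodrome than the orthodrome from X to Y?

Great circle: cos σ = sin φ₁ sin φ₂ + cos φ₁ cos φ₂ cos Δλ,  σ = 1.4966 rad → d_gc = 9523.0 km
Rhumb line: Δψ = -1.3067, q = Δφ/Δψ = 0.6945, d_rh = R√(Δφ²+q²Δλ²) = 10429.6 km
Excess = 10429.6 − 9523.0 = 906.6 ≈ 907 km

907 km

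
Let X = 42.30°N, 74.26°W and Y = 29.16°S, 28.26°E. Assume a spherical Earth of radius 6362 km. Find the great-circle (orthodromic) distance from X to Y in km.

cos σ = sin φ₁ sin φ₂ + cos φ₁ cos φ₂ cos Δλ
      = sin(42.30°)sin(-29.16°) + cos(42.30°)cos(-29.16°)cos(102.52°) = -0.4679
σ = 117.901° → d = Rσ = 6362·2.05776 = 13091 km

13091 km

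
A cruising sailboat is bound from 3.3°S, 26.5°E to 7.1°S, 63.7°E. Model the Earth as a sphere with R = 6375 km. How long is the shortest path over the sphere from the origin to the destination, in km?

Haversine: a = sin²(Δφ/2)+cos φ₁ cos φ₂ sin²(Δλ/2) = 0.10189;  σ = 2·atan2(√a,√(1−a))
σ = 37.229° → d = Rσ = 6375·0.64976 = 4142 km

4142 km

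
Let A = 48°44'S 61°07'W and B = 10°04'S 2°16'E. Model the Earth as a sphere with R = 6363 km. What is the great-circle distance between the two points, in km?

7221 km

Haversine: a = sin²(Δφ/2)+cos φ₁ cos φ₂ sin²(Δλ/2) = 0.28883;  σ = 2·atan2(√a,√(1−a))
σ = 65.018° → d = Rσ = 6363·1.13478 = 7221 km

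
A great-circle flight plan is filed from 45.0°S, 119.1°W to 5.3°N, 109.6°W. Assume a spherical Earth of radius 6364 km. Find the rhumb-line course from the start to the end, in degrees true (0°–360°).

9.7°

Meridional parts: M(φ₁)=-0.8814, M(φ₂)=+0.0926 → ΔM = +0.9740;  Δλ = +0.1658 rad
tan C = Δλ / ΔM = +0.1702 → C = 9.66°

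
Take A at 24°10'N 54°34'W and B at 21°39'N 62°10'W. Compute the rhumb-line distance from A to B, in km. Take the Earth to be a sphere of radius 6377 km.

828 km

Rhumb course C = atan2(Δλ, Δψ) with Δψ = ln[tan(π/4+φ₂/2)/tan(π/4+φ₁/2)] = -0.0477, Δλ = -0.1326 → C = 250.22°
d = R·|Δφ| / |cos C| = 6377·0.04392 / 0.33833 = 828 km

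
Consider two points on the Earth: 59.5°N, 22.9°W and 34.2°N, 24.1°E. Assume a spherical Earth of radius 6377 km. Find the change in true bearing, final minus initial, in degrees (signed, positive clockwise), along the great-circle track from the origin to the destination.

+36.0°

Initial bearing θ₁ = atan2(sin Δλ cos φ₂, cos φ₁ sin φ₂ − sin φ₁ cos φ₂ cos Δλ) = 108.36°
Final bearing θ₂ = (initial bearing from the destination back to the start) + 180° = 144.38°
Δθ = θ₂ − θ₁ = +36.0°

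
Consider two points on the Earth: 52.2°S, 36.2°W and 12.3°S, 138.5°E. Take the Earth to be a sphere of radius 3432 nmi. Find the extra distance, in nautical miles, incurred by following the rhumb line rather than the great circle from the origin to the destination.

1938 nmi

Great circle: cos σ = sin φ₁ sin φ₂ + cos φ₁ cos φ₂ cos Δλ,  σ = 2.0130 rad → d_gc = 6908.7 nmi
Rhumb line: Δψ = +0.8555, q = Δφ/Δψ = 0.8140, d_rh = R√(Δφ²+q²Δλ²) = 8847.1 nmi
Excess = 8847.1 − 6908.7 = 1938.4 ≈ 1938 nmi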